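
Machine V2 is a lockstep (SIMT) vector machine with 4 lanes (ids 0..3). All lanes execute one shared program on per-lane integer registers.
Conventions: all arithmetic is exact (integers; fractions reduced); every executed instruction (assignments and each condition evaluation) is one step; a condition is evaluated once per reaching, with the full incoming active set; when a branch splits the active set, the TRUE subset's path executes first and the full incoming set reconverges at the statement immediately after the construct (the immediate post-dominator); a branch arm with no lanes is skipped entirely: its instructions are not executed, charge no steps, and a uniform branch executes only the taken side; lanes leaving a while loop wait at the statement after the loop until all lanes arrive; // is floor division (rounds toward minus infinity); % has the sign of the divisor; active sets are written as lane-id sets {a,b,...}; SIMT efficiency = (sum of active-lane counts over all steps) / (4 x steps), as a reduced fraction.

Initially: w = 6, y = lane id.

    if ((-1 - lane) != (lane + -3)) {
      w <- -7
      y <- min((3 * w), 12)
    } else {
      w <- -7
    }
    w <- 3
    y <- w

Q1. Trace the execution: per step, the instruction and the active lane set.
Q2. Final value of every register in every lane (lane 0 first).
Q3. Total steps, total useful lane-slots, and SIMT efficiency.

step 0: eval ((-1 - lane) != (lane + -3)) {0,1,2,3}
step 1: w <- -7                      {0,2,3}
step 2: y <- min((3 * w), 12)        {0,2,3}
step 3: w <- -7                      {1}
step 4: w <- 3                       {0,1,2,3}
step 5: y <- w                       {0,1,2,3}

Answer: 6 steps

w: 3,3,3,3
y: 3,3,3,3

steps = 6; useful = 19; efficiency = 19/24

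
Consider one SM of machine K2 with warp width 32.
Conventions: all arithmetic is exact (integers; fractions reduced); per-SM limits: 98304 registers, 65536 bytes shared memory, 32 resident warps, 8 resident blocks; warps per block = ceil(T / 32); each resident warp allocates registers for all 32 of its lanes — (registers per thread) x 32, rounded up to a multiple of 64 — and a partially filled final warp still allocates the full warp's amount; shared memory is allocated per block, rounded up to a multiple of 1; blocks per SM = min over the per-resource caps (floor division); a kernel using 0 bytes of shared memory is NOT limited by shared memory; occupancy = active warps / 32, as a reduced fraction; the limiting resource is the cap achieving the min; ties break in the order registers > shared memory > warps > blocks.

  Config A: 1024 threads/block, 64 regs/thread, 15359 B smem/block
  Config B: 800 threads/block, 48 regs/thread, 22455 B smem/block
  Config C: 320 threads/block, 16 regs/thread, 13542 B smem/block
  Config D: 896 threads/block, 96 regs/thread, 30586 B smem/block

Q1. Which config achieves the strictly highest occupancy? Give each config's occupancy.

occupancies: A 1, B 25/32, C 15/16, D 7/8

Answer: A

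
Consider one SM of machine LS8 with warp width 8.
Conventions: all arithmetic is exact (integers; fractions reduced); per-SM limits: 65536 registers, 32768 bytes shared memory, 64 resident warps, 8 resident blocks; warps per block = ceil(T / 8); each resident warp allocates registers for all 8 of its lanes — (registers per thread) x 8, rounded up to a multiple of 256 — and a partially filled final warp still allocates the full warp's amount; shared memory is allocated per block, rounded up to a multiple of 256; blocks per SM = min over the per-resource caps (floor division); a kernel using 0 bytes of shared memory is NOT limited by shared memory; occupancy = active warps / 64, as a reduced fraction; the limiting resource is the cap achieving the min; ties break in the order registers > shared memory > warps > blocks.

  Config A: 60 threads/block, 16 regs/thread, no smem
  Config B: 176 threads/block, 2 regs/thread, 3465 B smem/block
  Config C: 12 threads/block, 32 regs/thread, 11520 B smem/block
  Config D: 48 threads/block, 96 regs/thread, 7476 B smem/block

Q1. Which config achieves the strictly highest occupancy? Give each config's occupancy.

occupancies: A 1, B 11/16, C 1/16, D 3/8

Answer: A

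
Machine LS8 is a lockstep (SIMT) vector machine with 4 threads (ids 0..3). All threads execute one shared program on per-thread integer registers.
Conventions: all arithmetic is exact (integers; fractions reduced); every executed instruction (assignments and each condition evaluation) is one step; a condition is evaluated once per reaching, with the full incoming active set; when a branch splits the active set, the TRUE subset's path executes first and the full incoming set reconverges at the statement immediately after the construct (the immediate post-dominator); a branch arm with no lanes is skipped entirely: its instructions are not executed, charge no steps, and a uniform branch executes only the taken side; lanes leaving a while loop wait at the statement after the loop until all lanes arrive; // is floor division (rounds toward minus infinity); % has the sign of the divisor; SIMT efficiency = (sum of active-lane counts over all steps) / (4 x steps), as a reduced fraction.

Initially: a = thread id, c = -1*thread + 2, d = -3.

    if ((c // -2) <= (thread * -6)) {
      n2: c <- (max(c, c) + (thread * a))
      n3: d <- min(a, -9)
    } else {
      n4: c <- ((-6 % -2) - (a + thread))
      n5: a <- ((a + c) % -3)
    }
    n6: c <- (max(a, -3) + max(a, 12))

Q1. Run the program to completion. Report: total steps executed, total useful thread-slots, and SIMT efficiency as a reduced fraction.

Answer: 6 steps, 16 useful, 2/3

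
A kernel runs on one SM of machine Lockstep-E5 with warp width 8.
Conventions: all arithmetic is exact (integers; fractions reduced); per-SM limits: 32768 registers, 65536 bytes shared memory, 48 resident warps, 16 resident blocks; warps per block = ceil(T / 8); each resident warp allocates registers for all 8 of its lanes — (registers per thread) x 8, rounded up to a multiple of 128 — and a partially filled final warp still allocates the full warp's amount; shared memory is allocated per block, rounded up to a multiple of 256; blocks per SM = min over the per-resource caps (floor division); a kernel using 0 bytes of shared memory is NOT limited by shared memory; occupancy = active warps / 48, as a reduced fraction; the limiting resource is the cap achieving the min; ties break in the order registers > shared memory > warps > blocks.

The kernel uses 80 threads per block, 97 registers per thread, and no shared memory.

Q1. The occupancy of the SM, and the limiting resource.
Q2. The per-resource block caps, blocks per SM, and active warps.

Answer: occupancy 5/8, limited by registers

registers: 3 blocks
shared memory: no limit (kernel uses none)
warps: 4 blocks
blocks: 16 blocks

Answer: 3 blocks, 30 active warps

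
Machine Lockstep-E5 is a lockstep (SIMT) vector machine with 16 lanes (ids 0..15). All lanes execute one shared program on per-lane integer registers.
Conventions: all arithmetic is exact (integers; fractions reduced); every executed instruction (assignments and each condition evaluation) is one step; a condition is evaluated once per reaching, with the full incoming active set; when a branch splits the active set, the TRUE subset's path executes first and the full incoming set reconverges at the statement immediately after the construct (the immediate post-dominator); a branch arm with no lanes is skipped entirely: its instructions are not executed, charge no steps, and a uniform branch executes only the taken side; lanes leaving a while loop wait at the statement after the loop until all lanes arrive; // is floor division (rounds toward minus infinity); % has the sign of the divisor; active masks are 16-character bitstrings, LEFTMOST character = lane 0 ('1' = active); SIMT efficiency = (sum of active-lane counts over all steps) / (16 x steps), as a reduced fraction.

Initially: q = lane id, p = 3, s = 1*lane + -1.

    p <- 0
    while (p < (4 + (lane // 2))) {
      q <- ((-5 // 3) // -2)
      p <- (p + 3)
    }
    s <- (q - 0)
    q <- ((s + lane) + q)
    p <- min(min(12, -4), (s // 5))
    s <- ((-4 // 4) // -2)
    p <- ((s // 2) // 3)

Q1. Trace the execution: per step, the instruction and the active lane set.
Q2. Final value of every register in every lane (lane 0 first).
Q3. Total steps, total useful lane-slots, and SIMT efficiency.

step 0: p <- 0                       1111111111111111
step 1: eval (p < (4 + (lane // 2))) 1111111111111111
step 2: q <- ((-5 // 3) // -2)       1111111111111111
step 3: p <- (p + 3)                 1111111111111111
step 4: eval (p < (4 + (lane // 2))) 1111111111111111
step 5: q <- ((-5 // 3) // -2)       1111111111111111
step 6: p <- (p + 3)                 1111111111111111
step 7: eval (p < (4 + (lane // 2))) 1111111111111111
step 8: q <- ((-5 // 3) // -2)       0000001111111111
step 9: p <- (p + 3)                 0000001111111111
step 10: eval (p < (4 + (lane // 2))) 0000001111111111
step 11: q <- ((-5 // 3) // -2)       0000000000001111
step 12: p <- (p + 3)                 0000000000001111
step 13: eval (p < (4 + (lane // 2))) 0000000000001111
step 14: s <- (q - 0)                 1111111111111111
step 15: q <- ((s + lane) + q)        1111111111111111
step 16: p <- min(min(12, -4), (s // 5)) 1111111111111111
step 17: s <- ((-4 // 4) // -2)       1111111111111111
step 18: p <- ((s // 2) // 3)         1111111111111111

Answer: 19 steps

q: 2,3,4,5,6,7,8,9,10,11,12,13,14,15,16,17
p: 0,0,0,0,0,0,0,0,0,0,0,0,0,0,0,0
s: 0,0,0,0,0,0,0,0,0,0,0,0,0,0,0,0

steps = 19; useful = 250; efficiency = 250/304 = 125/152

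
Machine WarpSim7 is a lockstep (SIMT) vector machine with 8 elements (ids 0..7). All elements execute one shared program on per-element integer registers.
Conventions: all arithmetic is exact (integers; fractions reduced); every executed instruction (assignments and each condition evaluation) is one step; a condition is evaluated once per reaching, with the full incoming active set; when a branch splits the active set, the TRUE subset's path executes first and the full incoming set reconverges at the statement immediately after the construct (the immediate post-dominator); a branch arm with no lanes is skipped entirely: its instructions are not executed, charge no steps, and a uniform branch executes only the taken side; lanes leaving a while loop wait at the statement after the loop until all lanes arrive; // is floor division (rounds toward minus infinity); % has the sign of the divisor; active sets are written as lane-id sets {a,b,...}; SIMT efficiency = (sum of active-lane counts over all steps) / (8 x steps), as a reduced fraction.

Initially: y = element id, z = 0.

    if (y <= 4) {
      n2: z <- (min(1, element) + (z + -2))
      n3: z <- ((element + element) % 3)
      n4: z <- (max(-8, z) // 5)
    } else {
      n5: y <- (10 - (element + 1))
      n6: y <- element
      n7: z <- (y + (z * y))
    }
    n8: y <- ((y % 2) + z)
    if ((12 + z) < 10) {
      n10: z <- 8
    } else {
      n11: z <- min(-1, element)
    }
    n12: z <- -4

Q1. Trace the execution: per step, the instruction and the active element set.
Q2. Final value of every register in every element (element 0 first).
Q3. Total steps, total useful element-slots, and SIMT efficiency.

step 0: eval (y <= 4)                {0,1,2,3,4,5,6,7}
step 1: z <- (min(1, element) + (z + -2)) {0,1,2,3,4}
step 2: z <- ((element + element) % 3) {0,1,2,3,4}
step 3: z <- (max(-8, z) // 5)       {0,1,2,3,4}
step 4: y <- (10 - (element + 1))    {5,6,7}
step 5: y <- element                 {5,6,7}
step 6: z <- (y + (z * y))           {5,6,7}
step 7: y <- ((y % 2) + z)           {0,1,2,3,4,5,6,7}
step 8: eval ((12 + z) < 10)         {0,1,2,3,4,5,6,7}
step 9: z <- min(-1, element)        {0,1,2,3,4,5,6,7}
step 10: z <- -4                      {0,1,2,3,4,5,6,7}

Answer: 11 steps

y: 0,1,0,1,0,6,6,8
z: -4,-4,-4,-4,-4,-4,-4,-4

steps = 11; useful = 64; efficiency = 64/88 = 8/11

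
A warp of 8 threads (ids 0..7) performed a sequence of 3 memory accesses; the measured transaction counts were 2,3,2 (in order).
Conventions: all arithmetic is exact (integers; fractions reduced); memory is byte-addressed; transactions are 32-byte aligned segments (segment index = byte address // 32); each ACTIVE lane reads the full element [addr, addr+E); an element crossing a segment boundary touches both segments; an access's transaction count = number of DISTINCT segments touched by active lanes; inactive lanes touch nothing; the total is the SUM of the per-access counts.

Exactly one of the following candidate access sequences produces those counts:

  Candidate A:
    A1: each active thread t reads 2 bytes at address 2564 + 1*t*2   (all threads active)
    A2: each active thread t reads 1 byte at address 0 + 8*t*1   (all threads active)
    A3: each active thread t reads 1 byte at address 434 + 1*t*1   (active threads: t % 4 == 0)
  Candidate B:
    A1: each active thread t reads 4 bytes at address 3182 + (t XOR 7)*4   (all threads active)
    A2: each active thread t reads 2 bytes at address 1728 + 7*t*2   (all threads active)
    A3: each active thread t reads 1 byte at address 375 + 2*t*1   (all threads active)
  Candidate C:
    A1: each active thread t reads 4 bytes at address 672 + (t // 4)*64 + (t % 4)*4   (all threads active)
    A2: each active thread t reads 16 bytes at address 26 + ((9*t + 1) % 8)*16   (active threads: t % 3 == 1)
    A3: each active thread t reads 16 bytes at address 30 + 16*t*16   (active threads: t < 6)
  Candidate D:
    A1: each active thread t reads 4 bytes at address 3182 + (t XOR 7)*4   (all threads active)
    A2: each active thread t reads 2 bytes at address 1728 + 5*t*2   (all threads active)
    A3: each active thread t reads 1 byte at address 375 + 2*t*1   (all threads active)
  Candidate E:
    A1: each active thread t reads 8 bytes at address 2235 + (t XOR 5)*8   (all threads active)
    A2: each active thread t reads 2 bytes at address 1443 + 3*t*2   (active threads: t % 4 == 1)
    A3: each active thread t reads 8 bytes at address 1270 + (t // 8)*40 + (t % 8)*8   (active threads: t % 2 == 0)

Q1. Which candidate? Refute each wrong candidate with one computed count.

A: A1 gives 1 transaction, not 2
B: A2 gives 4 transactions, not 3
C: A2 gives 4 transactions, not 3
E: A1 gives 3 transactions, not 2
D: all counts match (2,3,2)

Answer: D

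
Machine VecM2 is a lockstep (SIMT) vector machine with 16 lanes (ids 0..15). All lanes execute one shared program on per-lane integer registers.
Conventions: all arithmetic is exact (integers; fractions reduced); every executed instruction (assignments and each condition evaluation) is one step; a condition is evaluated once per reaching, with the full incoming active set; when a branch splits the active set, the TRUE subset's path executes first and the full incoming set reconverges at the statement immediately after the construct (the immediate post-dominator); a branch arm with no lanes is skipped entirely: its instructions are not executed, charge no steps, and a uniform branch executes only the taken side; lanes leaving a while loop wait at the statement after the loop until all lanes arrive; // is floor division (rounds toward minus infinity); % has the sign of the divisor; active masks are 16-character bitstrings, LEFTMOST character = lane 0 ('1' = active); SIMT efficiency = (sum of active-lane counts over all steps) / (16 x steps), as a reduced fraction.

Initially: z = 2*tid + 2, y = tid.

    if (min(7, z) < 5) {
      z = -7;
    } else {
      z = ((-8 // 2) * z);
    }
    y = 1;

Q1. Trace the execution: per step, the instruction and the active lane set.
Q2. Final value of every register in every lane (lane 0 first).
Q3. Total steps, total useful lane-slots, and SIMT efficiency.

step 0: eval (min(7, z) < 5)         1111111111111111
step 1: z <- -7                      1100000000000000
step 2: z <- ((-8 // 2) * z)         0011111111111111
step 3: y <- 1                       1111111111111111

Answer: 4 steps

z: -7,-7,-24,-32,-40,-48,-56,-64,-72,-80,-88,-96,-104,-112,-120,-128
y: 1,1,1,1,1,1,1,1,1,1,1,1,1,1,1,1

steps = 4; useful = 48; efficiency = 48/64 = 3/4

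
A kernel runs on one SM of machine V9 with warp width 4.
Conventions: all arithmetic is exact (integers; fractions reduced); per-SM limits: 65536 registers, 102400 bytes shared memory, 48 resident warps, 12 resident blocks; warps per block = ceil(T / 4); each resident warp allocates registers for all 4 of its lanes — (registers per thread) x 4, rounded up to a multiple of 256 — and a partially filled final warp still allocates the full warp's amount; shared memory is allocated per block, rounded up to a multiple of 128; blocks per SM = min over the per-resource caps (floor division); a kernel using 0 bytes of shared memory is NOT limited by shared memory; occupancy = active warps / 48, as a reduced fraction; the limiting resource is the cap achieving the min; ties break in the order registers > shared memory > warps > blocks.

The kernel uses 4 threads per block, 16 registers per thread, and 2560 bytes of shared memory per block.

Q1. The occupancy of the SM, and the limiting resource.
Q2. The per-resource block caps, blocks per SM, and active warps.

Answer: occupancy 1/4, limited by blocks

registers: 256 blocks
shared memory: 40 blocks
warps: 48 blocks
blocks: 12 blocks

Answer: 12 blocks, 12 active warps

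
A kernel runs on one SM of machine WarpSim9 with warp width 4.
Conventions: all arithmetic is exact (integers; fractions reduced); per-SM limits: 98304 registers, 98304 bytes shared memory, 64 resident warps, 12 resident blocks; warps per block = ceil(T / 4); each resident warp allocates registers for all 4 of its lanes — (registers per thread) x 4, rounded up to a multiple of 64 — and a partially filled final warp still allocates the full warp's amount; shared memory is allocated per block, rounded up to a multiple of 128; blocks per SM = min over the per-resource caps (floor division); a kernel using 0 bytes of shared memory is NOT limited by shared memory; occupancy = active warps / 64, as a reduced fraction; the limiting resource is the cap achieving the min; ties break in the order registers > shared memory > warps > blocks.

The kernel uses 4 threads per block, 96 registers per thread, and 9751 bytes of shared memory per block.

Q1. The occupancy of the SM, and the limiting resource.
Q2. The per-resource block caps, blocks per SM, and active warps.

Answer: occupancy 9/64, limited by shared memory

registers: 256 blocks
shared memory: 9 blocks
warps: 64 blocks
blocks: 12 blocks

Answer: 9 blocks, 9 active warps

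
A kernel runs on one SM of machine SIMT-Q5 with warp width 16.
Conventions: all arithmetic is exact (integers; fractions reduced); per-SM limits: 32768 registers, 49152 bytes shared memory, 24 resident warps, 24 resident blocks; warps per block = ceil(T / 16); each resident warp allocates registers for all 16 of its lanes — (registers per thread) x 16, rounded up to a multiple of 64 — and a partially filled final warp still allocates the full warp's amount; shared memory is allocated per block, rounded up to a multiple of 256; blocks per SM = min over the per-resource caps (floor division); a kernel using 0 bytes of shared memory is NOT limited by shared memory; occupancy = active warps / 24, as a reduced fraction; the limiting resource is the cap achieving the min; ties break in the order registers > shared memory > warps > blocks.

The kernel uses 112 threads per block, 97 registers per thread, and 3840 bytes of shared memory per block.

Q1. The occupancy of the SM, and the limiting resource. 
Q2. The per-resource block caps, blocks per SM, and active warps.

Answer: occupancy 7/12, limited by registers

registers: 2 blocks
shared memory: 12 blocks
warps: 3 blocks
blocks: 24 blocks

Answer: 2 blocks, 14 active warps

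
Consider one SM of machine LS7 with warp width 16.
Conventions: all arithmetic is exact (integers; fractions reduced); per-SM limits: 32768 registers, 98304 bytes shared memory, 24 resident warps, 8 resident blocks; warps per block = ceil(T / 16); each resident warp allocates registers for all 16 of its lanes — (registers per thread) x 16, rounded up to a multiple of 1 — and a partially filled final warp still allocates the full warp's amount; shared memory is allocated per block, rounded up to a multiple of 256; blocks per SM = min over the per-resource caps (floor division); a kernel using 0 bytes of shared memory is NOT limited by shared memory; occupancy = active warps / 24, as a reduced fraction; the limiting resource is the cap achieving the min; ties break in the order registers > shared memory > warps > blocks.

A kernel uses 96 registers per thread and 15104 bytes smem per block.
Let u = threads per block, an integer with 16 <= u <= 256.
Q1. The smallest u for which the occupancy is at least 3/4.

Answer: u = 33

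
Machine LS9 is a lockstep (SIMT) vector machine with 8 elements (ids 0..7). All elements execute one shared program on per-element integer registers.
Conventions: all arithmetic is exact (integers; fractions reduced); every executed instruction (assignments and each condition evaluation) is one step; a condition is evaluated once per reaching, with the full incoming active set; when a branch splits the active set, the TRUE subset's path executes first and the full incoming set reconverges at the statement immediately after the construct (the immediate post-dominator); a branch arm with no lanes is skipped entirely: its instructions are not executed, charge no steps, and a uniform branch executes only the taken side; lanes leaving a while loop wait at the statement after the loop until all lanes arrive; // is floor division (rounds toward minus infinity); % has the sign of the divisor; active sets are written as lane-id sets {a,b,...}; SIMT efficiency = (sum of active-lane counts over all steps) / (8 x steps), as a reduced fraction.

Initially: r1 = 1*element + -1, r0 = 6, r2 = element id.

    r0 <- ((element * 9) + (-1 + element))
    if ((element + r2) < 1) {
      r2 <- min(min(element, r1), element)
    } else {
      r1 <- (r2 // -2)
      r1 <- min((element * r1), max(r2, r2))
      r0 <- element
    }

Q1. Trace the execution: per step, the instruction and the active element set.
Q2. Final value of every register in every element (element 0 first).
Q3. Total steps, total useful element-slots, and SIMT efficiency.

step 0: r0 <- ((element * 9) + (-1 + element)) {0,1,2,3,4,5,6,7}
step 1: eval ((element + r2) < 1)    {0,1,2,3,4,5,6,7}
step 2: r2 <- min(min(element, r1), element) {0}
step 3: r1 <- (r2 // -2)             {1,2,3,4,5,6,7}
step 4: r1 <- min((element * r1), max(r2, r2)) {1,2,3,4,5,6,7}
step 5: r0 <- element                {1,2,3,4,5,6,7}

Answer: 6 steps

r1: -1,-1,-2,-6,-8,-15,-18,-28
r0: -1,1,2,3,4,5,6,7
r2: -1,1,2,3,4,5,6,7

steps = 6; useful = 38; efficiency = 38/48 = 19/24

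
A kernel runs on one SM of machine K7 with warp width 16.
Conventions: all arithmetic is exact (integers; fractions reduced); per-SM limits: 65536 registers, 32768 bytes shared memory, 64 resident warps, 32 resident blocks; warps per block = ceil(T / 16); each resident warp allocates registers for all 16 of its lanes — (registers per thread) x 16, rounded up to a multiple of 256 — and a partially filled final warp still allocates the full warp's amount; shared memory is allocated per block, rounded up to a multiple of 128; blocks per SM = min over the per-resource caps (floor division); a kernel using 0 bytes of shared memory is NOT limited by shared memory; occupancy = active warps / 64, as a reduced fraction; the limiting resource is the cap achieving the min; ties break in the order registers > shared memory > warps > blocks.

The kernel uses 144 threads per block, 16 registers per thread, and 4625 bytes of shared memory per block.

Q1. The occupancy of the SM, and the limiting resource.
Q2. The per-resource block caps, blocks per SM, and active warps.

Answer: occupancy 27/32, limited by shared memory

registers: 28 blocks
shared memory: 6 blocks
warps: 7 blocks
blocks: 32 blocks

Answer: 6 blocks, 54 active warps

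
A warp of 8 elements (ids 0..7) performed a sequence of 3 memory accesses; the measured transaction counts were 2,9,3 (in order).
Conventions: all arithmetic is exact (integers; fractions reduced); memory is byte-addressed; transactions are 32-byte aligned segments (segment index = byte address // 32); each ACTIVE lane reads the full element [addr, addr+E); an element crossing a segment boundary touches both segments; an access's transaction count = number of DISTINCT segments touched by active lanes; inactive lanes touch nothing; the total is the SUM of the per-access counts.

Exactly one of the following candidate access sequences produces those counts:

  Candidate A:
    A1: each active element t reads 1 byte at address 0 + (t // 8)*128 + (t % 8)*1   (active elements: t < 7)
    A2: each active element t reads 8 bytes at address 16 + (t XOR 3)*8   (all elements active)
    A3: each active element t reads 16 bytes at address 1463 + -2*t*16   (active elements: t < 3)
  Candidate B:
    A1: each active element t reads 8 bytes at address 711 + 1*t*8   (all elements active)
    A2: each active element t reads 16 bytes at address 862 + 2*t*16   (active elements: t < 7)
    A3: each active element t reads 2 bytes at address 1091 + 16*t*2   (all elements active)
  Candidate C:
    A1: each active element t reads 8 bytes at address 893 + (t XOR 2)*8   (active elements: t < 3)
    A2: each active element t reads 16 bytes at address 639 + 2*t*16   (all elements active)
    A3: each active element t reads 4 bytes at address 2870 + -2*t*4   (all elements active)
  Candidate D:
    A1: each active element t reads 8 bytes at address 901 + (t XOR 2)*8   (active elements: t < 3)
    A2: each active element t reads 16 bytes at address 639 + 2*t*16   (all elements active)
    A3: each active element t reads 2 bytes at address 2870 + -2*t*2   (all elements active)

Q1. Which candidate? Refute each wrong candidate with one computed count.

A: A1 gives 1 transaction, not 2
B: A1 gives 3 transactions, not 2
D: A3 gives 2 transactions, not 3
C: all counts match (2,9,3)

Answer: C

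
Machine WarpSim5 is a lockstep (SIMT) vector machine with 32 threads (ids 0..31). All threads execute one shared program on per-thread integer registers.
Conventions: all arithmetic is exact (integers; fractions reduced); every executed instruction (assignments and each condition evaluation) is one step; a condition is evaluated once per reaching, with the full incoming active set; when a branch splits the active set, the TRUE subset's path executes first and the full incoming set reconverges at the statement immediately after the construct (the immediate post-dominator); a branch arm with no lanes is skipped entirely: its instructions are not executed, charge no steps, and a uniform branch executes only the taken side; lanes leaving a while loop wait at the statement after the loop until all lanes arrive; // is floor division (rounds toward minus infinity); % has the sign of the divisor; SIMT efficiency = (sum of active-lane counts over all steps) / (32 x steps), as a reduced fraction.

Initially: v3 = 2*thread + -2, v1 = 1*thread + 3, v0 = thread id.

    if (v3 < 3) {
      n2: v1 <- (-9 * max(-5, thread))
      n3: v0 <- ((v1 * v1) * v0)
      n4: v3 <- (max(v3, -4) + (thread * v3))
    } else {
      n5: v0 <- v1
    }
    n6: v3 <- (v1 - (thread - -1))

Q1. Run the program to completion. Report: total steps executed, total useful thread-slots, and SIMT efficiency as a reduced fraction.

Answer: 6 steps, 102 useful, 17/32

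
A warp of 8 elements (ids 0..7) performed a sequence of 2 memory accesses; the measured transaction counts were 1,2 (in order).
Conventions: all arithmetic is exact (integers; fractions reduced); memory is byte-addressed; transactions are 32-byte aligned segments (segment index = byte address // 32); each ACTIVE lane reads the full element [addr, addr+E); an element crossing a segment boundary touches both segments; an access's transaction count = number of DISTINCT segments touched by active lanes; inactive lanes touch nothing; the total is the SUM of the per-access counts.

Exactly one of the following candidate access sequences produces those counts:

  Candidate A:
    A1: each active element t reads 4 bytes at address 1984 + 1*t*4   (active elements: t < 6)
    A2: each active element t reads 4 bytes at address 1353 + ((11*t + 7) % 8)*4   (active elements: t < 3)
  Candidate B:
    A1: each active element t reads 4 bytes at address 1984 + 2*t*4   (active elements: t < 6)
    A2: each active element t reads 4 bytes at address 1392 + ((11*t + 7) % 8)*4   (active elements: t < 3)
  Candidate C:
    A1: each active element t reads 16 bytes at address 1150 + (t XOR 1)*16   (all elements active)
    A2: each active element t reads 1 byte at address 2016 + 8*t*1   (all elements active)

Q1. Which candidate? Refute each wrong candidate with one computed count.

B: A1 gives 2 transactions, not 1
C: A1 gives 5 transactions, not 1
A: all counts match (1,2)

Answer: A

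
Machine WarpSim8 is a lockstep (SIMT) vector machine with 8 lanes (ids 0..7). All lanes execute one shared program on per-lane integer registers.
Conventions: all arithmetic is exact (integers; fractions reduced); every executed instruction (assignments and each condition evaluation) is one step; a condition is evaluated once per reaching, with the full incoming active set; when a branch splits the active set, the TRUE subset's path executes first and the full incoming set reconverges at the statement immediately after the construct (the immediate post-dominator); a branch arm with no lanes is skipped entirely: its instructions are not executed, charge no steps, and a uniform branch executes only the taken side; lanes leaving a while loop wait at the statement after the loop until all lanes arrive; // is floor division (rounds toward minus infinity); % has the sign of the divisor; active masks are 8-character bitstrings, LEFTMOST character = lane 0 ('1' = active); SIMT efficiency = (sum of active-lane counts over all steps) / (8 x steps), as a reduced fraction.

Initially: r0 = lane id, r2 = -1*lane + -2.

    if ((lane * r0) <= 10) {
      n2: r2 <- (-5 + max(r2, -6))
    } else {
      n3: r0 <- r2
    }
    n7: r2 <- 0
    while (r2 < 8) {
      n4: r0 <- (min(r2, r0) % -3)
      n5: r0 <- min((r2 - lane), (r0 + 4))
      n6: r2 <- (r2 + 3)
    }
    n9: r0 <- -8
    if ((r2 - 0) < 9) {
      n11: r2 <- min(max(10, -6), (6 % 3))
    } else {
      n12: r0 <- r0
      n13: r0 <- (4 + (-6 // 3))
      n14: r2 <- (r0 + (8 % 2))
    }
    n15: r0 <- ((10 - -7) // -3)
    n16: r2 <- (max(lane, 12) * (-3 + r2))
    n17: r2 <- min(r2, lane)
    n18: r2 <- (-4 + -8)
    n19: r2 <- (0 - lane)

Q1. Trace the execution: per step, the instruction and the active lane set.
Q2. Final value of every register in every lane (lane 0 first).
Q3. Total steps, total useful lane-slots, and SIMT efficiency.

step 0: eval ((lane * r0) <= 10)     11111111
step 1: r2 <- (-5 + max(r2, -6))     11110000
step 2: r0 <- r2                     00001111
step 3: r2 <- 0                      11111111
step 4: eval (r2 < 8)                11111111
step 5: r0 <- (min(r2, r0) % -3)     11111111
step 6: r0 <- min((r2 - lane), (r0 + 4)) 11111111
step 7: r2 <- (r2 + 3)               11111111
step 8: eval (r2 < 8)                11111111
step 9: r0 <- (min(r2, r0) % -3)     11111111
step 10: r0 <- min((r2 - lane), (r0 + 4)) 11111111
step 11: r2 <- (r2 + 3)               11111111
step 12: eval (r2 < 8)                11111111
step 13: r0 <- (min(r2, r0) % -3)     11111111
step 14: r0 <- min((r2 - lane), (r0 + 4)) 11111111
step 15: r2 <- (r2 + 3)               11111111
step 16: eval (r2 < 8)                11111111
step 17: r0 <- -8                     11111111
step 18: eval ((r2 - 0) < 9)          11111111
step 19: r0 <- r0                     11111111
step 20: r0 <- (4 + (-6 // 3))        11111111
step 21: r2 <- (r0 + (8 % 2))         11111111
step 22: r0 <- ((10 - -7) // -3)      11111111
step 23: r2 <- (max(lane, 12) * (-3 + r2)) 11111111
step 24: r2 <- min(r2, lane)          11111111
step 25: r2 <- (-4 + -8)              11111111
step 26: r2 <- (0 - lane)             11111111

Answer: 27 steps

r0: -6,-6,-6,-6,-6,-6,-6,-6
r2: 0,-1,-2,-3,-4,-5,-6,-7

steps = 27; useful = 208; efficiency = 208/216 = 26/27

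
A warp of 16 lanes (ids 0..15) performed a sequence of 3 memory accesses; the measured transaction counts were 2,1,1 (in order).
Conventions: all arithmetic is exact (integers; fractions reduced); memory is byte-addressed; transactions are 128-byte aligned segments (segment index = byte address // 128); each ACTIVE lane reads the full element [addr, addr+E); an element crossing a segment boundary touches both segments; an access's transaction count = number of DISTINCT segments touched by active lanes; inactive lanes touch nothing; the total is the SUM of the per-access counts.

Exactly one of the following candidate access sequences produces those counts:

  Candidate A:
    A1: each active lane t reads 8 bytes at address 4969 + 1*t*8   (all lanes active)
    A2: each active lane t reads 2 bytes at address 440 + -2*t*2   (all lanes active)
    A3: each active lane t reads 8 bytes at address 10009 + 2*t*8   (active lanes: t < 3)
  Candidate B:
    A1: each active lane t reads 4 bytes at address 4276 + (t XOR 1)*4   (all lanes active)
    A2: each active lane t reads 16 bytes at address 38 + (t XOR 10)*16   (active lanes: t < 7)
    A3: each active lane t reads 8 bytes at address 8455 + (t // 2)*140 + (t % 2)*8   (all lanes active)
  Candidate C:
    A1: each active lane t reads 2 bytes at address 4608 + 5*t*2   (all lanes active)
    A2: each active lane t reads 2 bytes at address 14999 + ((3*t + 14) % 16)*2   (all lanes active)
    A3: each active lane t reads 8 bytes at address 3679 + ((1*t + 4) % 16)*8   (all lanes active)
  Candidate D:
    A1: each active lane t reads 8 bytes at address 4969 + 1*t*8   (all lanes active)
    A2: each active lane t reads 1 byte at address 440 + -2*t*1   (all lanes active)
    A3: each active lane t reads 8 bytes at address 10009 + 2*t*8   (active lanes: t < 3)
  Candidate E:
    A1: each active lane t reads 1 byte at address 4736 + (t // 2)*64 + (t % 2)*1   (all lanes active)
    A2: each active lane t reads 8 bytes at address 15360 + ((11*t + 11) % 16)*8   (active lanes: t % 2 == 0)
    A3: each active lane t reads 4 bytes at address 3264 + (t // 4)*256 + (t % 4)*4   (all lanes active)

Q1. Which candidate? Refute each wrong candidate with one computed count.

A: A2 gives 2 transactions, not 1
B: A1 gives 1 transaction, not 2
C: A3 gives 2 transactions, not 1
E: A1 gives 4 transactions, not 2
D: all counts match (2,1,1)

Answer: D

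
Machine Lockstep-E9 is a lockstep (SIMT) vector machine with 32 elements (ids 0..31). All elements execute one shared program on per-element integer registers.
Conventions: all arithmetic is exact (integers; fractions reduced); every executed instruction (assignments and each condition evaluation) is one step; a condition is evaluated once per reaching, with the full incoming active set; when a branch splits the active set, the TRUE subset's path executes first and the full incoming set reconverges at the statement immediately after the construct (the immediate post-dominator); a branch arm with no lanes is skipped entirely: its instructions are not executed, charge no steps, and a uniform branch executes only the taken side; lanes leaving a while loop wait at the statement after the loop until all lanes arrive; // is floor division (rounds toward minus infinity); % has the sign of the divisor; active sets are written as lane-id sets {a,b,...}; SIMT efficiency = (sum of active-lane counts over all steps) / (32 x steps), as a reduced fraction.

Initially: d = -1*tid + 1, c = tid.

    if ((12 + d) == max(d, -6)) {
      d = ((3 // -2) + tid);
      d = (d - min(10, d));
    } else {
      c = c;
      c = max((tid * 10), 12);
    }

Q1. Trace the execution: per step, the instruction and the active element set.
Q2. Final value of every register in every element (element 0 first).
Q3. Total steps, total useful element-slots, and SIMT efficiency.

step 0: eval ((12 + d) == max(d, -6)) {0,1,2,3,4,5,6,7,8,9,10,11,12,13,14,15,16,17,18,19,20,21,22,23,24,25,26,27,28,29,30,31}
step 1: d <- ((3 // -2) + tid)       {19}
step 2: d <- (d - min(10, d))        {19}
step 3: c <- c                       {0,1,2,3,4,5,6,7,8,9,10,11,12,13,14,15,16,17,18,20,21,22,23,24,25,26,27,28,29,30,31}
step 4: c <- max((tid * 10), 12)     {0,1,2,3,4,5,6,7,8,9,10,11,12,13,14,15,16,17,18,20,21,22,23,24,25,26,27,28,29,30,31}

Answer: 5 steps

d: 1,0,-1,-2,-3,-4,-5,-6,-7,-8,-9,-10,-11,-12,-13,-14,-15,-16,-17,7,-19,-20,-21,-22,-23,-24,-25,-26,-27,-28,-29,-30
c: 12,12,20,30,40,50,60,70,80,90,100,110,120,130,140,150,160,170,180,19,200,210,220,230,240,250,260,270,280,290,300,310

steps = 5; useful = 96; efficiency = 96/160 = 3/5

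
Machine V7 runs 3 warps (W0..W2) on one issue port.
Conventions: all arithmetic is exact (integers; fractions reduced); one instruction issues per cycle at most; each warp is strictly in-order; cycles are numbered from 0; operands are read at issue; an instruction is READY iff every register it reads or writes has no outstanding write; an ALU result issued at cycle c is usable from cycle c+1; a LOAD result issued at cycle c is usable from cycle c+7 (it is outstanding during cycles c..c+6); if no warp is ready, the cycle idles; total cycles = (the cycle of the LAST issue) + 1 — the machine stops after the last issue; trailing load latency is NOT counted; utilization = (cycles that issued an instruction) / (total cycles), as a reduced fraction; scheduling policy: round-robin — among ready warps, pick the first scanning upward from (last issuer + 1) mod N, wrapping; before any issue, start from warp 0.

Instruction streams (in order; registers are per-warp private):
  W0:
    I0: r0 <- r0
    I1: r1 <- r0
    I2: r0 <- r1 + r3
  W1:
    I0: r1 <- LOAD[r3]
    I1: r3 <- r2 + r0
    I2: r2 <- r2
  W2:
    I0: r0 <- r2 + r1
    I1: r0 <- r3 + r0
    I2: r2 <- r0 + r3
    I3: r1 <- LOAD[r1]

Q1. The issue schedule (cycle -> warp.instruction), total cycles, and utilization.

cycle 0: W0.I0
cycle 1: W1.I0
cycle 2: W2.I0
cycle 3: W0.I1
cycle 4: W1.I1
cycle 5: W2.I1
cycle 6: W0.I2
cycle 7: W1.I2
cycle 8: W2.I2
cycle 9: W2.I3

Answer: 10 cycles, utilization 1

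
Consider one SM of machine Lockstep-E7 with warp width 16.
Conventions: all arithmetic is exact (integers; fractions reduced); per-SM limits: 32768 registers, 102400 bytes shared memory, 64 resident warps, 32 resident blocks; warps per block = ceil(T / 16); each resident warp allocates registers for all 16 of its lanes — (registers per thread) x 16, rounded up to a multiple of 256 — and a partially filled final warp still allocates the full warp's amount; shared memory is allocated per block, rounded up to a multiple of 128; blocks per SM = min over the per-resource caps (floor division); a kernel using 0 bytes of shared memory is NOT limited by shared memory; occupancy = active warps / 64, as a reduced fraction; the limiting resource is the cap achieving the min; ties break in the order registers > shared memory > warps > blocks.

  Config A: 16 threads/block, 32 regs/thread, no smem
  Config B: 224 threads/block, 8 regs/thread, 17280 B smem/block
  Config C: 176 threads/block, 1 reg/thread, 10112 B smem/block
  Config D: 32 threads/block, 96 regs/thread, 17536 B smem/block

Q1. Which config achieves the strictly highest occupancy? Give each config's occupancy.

occupancies: A 1/2, B 7/8, C 55/64, D 5/32

Answer: B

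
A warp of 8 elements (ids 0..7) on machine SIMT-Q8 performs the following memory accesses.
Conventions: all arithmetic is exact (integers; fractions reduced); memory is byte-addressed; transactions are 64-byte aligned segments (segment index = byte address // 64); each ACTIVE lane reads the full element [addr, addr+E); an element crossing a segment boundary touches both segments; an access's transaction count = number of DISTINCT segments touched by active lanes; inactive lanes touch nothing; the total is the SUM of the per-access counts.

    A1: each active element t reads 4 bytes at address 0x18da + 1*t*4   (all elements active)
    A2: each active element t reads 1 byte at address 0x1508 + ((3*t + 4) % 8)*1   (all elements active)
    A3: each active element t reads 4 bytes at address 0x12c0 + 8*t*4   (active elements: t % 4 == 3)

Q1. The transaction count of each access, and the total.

A1: 1 transaction
A2: 1 transaction
A3: 2 transactions

Answer: 1,1,2; total 4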